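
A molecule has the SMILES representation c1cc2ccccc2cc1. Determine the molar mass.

Atom tally by fragment:
  naphthalene ring system core → C:10 H:8
Element totals:
  C: 10
  H: 8
Molecular formula: C10H8.
  M = 10(12.011) + 8(1.008)
    = 120.110 + 8.064 = 128.174

128.17 g/mol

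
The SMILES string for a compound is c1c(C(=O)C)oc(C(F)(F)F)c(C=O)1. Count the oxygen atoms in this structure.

3

Atom tally by fragment:
  furan ring core → C:4 H:4 O:1
  (− 3 ring H displaced by substituents)
  + COCH3 → C:2 H:3 O:1
  + CF3 → C:1 F:3
  + CHO → C:1 H:1 O:1
Element totals:
  C: 8
  H: 5
  F: 3
  O: 3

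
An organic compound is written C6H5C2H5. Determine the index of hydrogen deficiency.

4

Element totals:
  C: 8
  H: 10
Molecular formula: C8H10.
DoU = (2C + 2 + N − H − X) / 2 = (2·8 + 2 + 0 − 10 − 0) / 2 = 4.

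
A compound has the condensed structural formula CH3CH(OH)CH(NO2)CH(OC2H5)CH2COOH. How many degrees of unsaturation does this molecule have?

Element totals:
  C: 8
  H: 15
  N: 1
  O: 6
Molecular formula: C8H15NO6.
DoU = (2C + 2 + N − H − X) / 2 = (2·8 + 2 + 1 − 15 − 0) / 2 = 2.

2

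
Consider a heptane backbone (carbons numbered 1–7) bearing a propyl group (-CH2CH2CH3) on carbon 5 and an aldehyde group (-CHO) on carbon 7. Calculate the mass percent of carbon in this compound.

77.58%

Atom tally by fragment:
  CH3 → C:1 H:3
  CH2 → C:1 H:2
  CH2 → C:1 H:2
  CH2 → C:1 H:2
  CH(CH2CH2CH3) → C:4 H:8
  CH2 → C:1 H:2
  CH2CHO → C:2 H:3 O:1
Element totals:
  C: 11
  H: 22
  O: 1
Molecular formula: C11H22O.
Molar mass = 170.296 g/mol.
Mass from C: 11 × 12.011 = 132.121 g/mol.
%C = 132.121 / 170.296 × 100 = 77.58%.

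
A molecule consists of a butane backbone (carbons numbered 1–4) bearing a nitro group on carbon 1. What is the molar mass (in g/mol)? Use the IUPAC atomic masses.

103.12 g/mol

Atom tally by fragment:
  O2NCH2 → C:1 H:2 N:1 O:2
  CH2 → C:1 H:2
  CH2 → C:1 H:2
  CH3 → C:1 H:3
Element totals:
  C: 4
  H: 9
  N: 1
  O: 2
Molecular formula: C4H9NO2.
  M = 4(12.011) + 9(1.008) + 14.007 + 2(15.999)
    = 48.044 + 9.072 + 14.007 + 31.998 = 103.121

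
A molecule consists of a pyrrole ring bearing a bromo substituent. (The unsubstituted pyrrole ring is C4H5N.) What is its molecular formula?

Atom tally by fragment:
  pyrrole ring core → C:4 H:5 N:1
  (− 1 ring H displaced by substituents)
  + Br → Br:1
Element totals:
  C: 4
  H: 4
  Br: 1
  N: 1

C4H4BrN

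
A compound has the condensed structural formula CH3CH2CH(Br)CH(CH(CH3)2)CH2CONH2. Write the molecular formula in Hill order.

Element totals:
  C: 9
  H: 18
  Br: 1
  N: 1
  O: 1

C9H18BrNO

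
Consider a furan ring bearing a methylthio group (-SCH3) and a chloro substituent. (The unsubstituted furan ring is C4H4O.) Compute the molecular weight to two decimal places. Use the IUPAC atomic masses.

148.60 g/mol

Atom tally by fragment:
  furan ring core → C:4 H:4 O:1
  (− 2 ring H displaced by substituents)
  + SCH3 → C:1 H:3 S:1
  + Cl → Cl:1
Element totals:
  C: 5
  H: 5
  Cl: 1
  O: 1
  S: 1
Molecular formula: C5H5ClOS.
  M = 5(12.011) + 5(1.008) + 35.45 + 15.999 + 32.06
    = 60.055 + 5.040 + 35.450 + 15.999 + 32.060 = 148.604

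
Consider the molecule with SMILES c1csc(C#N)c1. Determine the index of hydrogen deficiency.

Atom tally by fragment:
  thiophene ring core → C:4 H:4 S:1
  (− 1 ring H displaced by substituents)
  + CN → C:1 N:1
Element totals:
  C: 5
  H: 3
  N: 1
  S: 1
Molecular formula: C5H3NS.
DoU = (2C + 2 + N − H − X) / 2 = (2·5 + 2 + 1 − 3 − 0) / 2 = 5.

5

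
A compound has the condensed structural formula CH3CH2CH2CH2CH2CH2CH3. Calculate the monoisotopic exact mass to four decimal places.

100.1252

Atom tally by fragment:
  CH3 → C:1 H:3
  CH2 → C:1 H:2
  CH2 → C:1 H:2
  CH2 → C:1 H:2
  CH2 → C:1 H:2
  CH2 → C:1 H:2
  CH3 → C:1 H:3
Element totals:
  C: 7
  H: 16
Molecular formula: C7H16.
  M = 7(12.0) + 16(1.007825)
    = 84.000000 + 16.125200 = 100.125200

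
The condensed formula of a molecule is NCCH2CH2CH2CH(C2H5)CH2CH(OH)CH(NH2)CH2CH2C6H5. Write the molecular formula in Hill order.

C18H28N2O

Atom tally by fragment:
  NCCH2 → C:2 H:2 N:1
  CH2 → C:1 H:2
  CH2 → C:1 H:2
  CH(C2H5) → C:3 H:6
  CH2 → C:1 H:2
  CH(OH) → C:1 H:2 O:1
  CH(NH2) → C:1 H:3 N:1
  CH2 → C:1 H:2
  CH2C6H5 → C:7 H:7
Element totals:
  C: 18
  H: 28
  N: 2
  O: 1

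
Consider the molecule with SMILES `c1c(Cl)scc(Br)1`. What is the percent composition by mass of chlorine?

17.95%

Atom tally by fragment:
  thiophene ring core → C:4 H:4 S:1
  (− 2 ring H displaced by substituents)
  + Cl → Cl:1
  + Br → Br:1
Element totals:
  C: 4
  H: 2
  Br: 1
  Cl: 1
  S: 1
Molecular formula: C4H2BrClS.
Molar mass = 197.474 g/mol.
Mass from Cl: 1 × 35.45 = 35.450 g/mol.
%Cl = 35.450 / 197.474 × 100 = 17.95%.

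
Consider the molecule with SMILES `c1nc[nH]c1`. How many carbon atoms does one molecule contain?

Atom tally by fragment:
  imidazole ring core → C:3 H:4 N:2
Element totals:
  C: 3
  H: 4
  N: 2

3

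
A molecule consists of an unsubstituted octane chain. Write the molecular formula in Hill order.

Atom tally by fragment:
  CH3 → C:1 H:3
  CH2 → C:1 H:2
  CH2 → C:1 H:2
  CH2 → C:1 H:2
  CH2 → C:1 H:2
  CH2 → C:1 H:2
  CH2 → C:1 H:2
  CH3 → C:1 H:3
Element totals:
  C: 8
  H: 18

C8H18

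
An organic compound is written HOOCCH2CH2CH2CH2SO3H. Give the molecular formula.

Element totals:
  C: 5
  H: 10
  O: 5
  S: 1

C5H10O5S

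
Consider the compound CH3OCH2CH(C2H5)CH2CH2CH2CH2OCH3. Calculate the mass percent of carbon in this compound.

68.92%

Atom tally by fragment:
  CH3OCH2 → C:2 H:5 O:1
  CH(C2H5) → C:3 H:6
  CH2 → C:1 H:2
  CH2 → C:1 H:2
  CH2 → C:1 H:2
  CH2OCH3 → C:2 H:5 O:1
Element totals:
  C: 10
  H: 22
  O: 2
Molecular formula: C10H22O2.
Molar mass = 174.284 g/mol.
Mass from C: 10 × 12.011 = 120.110 g/mol.
%C = 120.110 / 174.284 × 100 = 68.92%.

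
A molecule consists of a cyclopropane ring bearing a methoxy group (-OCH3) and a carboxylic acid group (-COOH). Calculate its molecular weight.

Atom tally by fragment:
  cyclopropane ring core → C:3 H:6
  (− 2 ring H displaced by substituents)
  + OCH3 → C:1 H:3 O:1
  + COOH → C:1 H:1 O:2
Element totals:
  C: 5
  H: 8
  O: 3
Molecular formula: C5H8O3.
  M = 5(12.011) + 8(1.008) + 3(15.999)
    = 60.055 + 8.064 + 47.997 = 116.116

116.12 g/mol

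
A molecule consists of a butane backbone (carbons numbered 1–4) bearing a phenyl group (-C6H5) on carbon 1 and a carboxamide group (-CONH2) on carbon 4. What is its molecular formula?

C11H15NO

Atom tally by fragment:
  C6H5CH2 → C:7 H:7
  CH2 → C:1 H:2
  CH2 → C:1 H:2
  CH2CONH2 → C:2 H:4 O:1 N:1
Element totals:
  C: 11
  H: 15
  N: 1
  O: 1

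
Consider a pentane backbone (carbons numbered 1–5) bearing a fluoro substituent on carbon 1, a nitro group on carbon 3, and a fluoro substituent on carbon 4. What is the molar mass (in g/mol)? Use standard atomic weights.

Atom tally by fragment:
  FCH2 → C:1 H:2 F:1
  CH2 → C:1 H:2
  CH(NO2) → C:1 H:1 N:1 O:2
  CH(F) → C:1 H:1 F:1
  CH3 → C:1 H:3
Element totals:
  C: 5
  H: 9
  F: 2
  N: 1
  O: 2
Molecular formula: C5H9F2NO2.
  M = 5(12.011) + 9(1.008) + 2(18.998) + 14.007 + 2(15.999)
    = 60.055 + 9.072 + 37.996 + 14.007 + 31.998 = 153.128

153.13 g/mol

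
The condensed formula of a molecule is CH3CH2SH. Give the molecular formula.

C2H6S

Atom tally by fragment:
  CH3 → C:1 H:3
  CH2SH → C:1 H:3 S:1
Element totals:
  C: 2
  H: 6
  S: 1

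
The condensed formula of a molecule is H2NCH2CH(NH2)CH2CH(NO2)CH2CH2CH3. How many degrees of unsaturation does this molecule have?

Atom tally by fragment:
  H2NCH2 → C:1 H:4 N:1
  CH(NH2) → C:1 H:3 N:1
  CH2 → C:1 H:2
  CH(NO2) → C:1 H:1 N:1 O:2
  CH2 → C:1 H:2
  CH2 → C:1 H:2
  CH3 → C:1 H:3
Element totals:
  C: 7
  H: 17
  N: 3
  O: 2
Molecular formula: C7H17N3O2.
DoU = (2C + 2 + N − H − X) / 2 = (2·7 + 2 + 3 − 17 − 0) / 2 = 1.

1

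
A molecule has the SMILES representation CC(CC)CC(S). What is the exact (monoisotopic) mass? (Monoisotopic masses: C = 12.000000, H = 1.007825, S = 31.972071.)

118.0816

Atom tally by fragment:
  CH3 → C:1 H:3
  CH(C2H5) → C:3 H:6
  CH2 → C:1 H:2
  CH2SH → C:1 H:3 S:1
Element totals:
  C: 6
  H: 14
  S: 1
Molecular formula: C6H14S.
  M = 6(12.0) + 14(1.007825) + 31.972071
    = 72.000000 + 14.109550 + 31.972071 = 118.081621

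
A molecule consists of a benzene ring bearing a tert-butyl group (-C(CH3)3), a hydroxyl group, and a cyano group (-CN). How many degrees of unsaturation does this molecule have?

Atom tally by fragment:
  benzene ring core → C:6 H:6
  (− 3 ring H displaced by substituents)
  + C(CH3)3 → C:4 H:9
  + OH → O:1 H:1
  + CN → C:1 N:1
Element totals:
  C: 11
  H: 13
  N: 1
  O: 1
Molecular formula: C11H13NO.
DoU = (2C + 2 + N − H − X) / 2 = (2·11 + 2 + 1 − 13 − 0) / 2 = 6.

6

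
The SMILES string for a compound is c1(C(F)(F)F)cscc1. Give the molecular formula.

C5H3F3S

Atom tally by fragment:
  thiophene ring core → C:4 H:4 S:1
  (− 1 ring H displaced by substituents)
  + CF3 → C:1 F:3
Element totals:
  C: 5
  H: 3
  F: 3
  S: 1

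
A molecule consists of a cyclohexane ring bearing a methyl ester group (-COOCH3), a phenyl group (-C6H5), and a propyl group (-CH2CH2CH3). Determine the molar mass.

Atom tally by fragment:
  cyclohexane ring core → C:6 H:12
  (− 3 ring H displaced by substituents)
  + COOCH3 → C:2 H:3 O:2
  + C6H5 → C:6 H:5
  + CH2CH2CH3 → C:3 H:7
Element totals:
  C: 17
  H: 24
  O: 2
Molecular formula: C17H24O2.
  M = 17(12.011) + 24(1.008) + 2(15.999)
    = 204.187 + 24.192 + 31.998 = 260.377

260.38 g/mol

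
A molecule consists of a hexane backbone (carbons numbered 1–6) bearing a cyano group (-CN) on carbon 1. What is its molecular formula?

Atom tally by fragment:
  NCCH2 → C:2 H:2 N:1
  CH2 → C:1 H:2
  CH2 → C:1 H:2
  CH2 → C:1 H:2
  CH2 → C:1 H:2
  CH3 → C:1 H:3
Element totals:
  C: 7
  H: 13
  N: 1

C7H13N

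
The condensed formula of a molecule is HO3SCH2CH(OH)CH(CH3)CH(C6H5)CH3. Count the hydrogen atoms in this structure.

Element totals:
  C: 12
  H: 18
  O: 4
  S: 1

18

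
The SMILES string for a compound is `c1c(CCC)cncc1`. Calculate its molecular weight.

Atom tally by fragment:
  pyridine ring core → C:5 H:5 N:1
  (− 1 ring H displaced by substituents)
  + CH2CH2CH3 → C:3 H:7
Element totals:
  C: 8
  H: 11
  N: 1
Molecular formula: C8H11N.
  M = 8(12.011) + 11(1.008) + 14.007
    = 96.088 + 11.088 + 14.007 = 121.183

121.18 g/mol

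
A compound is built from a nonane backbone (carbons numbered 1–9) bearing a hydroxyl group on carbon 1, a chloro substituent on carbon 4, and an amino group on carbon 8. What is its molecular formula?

C9H20ClNO

Atom tally by fragment:
  HOCH2 → C:1 H:3 O:1
  CH2 → C:1 H:2
  CH2 → C:1 H:2
  CH(Cl) → C:1 H:1 Cl:1
  CH2 → C:1 H:2
  CH2 → C:1 H:2
  CH2 → C:1 H:2
  CH(NH2) → C:1 H:3 N:1
  CH3 → C:1 H:3
Element totals:
  C: 9
  H: 20
  Cl: 1
  N: 1
  O: 1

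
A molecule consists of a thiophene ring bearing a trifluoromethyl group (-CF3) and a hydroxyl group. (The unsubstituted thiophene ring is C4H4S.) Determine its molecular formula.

Atom tally by fragment:
  thiophene ring core → C:4 H:4 S:1
  (− 2 ring H displaced by substituents)
  + CF3 → C:1 F:3
  + OH → O:1 H:1
Element totals:
  C: 5
  H: 3
  F: 3
  O: 1
  S: 1

C5H3F3OS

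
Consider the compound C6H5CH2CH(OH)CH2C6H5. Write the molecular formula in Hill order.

Element totals:
  C: 15
  H: 16
  O: 1

C15H16O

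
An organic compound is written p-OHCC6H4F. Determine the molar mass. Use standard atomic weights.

Atom tally by fragment:
  benzene ring core → C:6 H:6
  (− 2 ring H displaced by substituents)
  + CHO → C:1 H:1 O:1
  + F → F:1
Element totals:
  C: 7
  H: 5
  F: 1
  O: 1
Molecular formula: C7H5FO.
  M = 7(12.011) + 5(1.008) + 18.998 + 15.999
    = 84.077 + 5.040 + 18.998 + 15.999 = 124.114

124.11 g/mol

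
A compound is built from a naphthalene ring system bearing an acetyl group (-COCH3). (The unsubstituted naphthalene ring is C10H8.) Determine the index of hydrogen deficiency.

8

Atom tally by fragment:
  naphthalene ring system core → C:10 H:8
  (− 1 ring H displaced by substituents)
  + COCH3 → C:2 H:3 O:1
Element totals:
  C: 12
  H: 10
  O: 1
Molecular formula: C12H10O.
DoU = (2C + 2 + N − H − X) / 2 = (2·12 + 2 + 0 − 10 − 0) / 2 = 8.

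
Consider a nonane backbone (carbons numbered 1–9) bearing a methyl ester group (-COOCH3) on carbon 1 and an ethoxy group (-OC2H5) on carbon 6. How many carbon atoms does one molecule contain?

Atom tally by fragment:
  CH3OOCCH2 → C:3 H:5 O:2
  CH2 → C:1 H:2
  CH2 → C:1 H:2
  CH2 → C:1 H:2
  CH2 → C:1 H:2
  CH(OC2H5) → C:3 H:6 O:1
  CH2 → C:1 H:2
  CH2 → C:1 H:2
  CH3 → C:1 H:3
Element totals:
  C: 13
  H: 26
  O: 3

13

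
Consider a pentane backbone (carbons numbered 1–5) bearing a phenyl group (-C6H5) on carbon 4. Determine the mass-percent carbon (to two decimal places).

89.12%

Atom tally by fragment:
  CH3 → C:1 H:3
  CH2 → C:1 H:2
  CH2 → C:1 H:2
  CH(C6H5) → C:7 H:6
  CH3 → C:1 H:3
Element totals:
  C: 11
  H: 16
Molecular formula: C11H16.
Molar mass = 148.249 g/mol.
Mass from C: 11 × 12.011 = 132.121 g/mol.
%C = 132.121 / 148.249 × 100 = 89.12%.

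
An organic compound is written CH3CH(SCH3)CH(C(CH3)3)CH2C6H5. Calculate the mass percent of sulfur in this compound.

13.56%

Atom tally by fragment:
  CH3 → C:1 H:3
  CH(SCH3) → C:2 H:4 S:1
  CH(C(CH3)3) → C:5 H:10
  CH2C6H5 → C:7 H:7
Element totals:
  C: 15
  H: 24
  S: 1
Molecular formula: C15H24S.
Molar mass = 236.417 g/mol.
Mass from S: 1 × 32.06 = 32.060 g/mol.
%S = 32.060 / 236.417 × 100 = 13.56%.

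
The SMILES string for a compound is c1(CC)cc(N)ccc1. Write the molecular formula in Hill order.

C8H11N

Atom tally by fragment:
  benzene ring core → C:6 H:6
  (− 2 ring H displaced by substituents)
  + C2H5 → C:2 H:5
  + NH2 → N:1 H:2
Element totals:
  C: 8
  H: 11
  N: 1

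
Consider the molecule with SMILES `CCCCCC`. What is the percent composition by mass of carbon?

Atom tally by fragment:
  CH3 → C:1 H:3
  CH2 → C:1 H:2
  CH2 → C:1 H:2
  CH2 → C:1 H:2
  CH2 → C:1 H:2
  CH3 → C:1 H:3
Element totals:
  C: 6
  H: 14
Molecular formula: C6H14.
Molar mass = 86.178 g/mol.
Mass from C: 6 × 12.011 = 72.066 g/mol.
%C = 72.066 / 86.178 × 100 = 83.62%.

83.62%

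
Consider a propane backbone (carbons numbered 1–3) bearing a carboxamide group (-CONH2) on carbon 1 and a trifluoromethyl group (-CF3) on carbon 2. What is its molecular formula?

C5H8F3NO

Atom tally by fragment:
  H2NOCCH2 → C:2 H:4 O:1 N:1
  CH(CF3) → C:2 H:1 F:3
  CH3 → C:1 H:3
Element totals:
  C: 5
  H: 8
  F: 3
  N: 1
  O: 1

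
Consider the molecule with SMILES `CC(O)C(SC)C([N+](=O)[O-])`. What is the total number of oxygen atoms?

Atom tally by fragment:
  CH3 → C:1 H:3
  CH(OH) → C:1 H:2 O:1
  CH(SCH3) → C:2 H:4 S:1
  CH2NO2 → C:1 H:2 N:1 O:2
Element totals:
  C: 5
  H: 11
  N: 1
  O: 3
  S: 1

3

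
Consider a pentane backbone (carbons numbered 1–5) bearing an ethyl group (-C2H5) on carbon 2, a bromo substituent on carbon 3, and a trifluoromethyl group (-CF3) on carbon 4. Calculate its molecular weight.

Atom tally by fragment:
  CH3 → C:1 H:3
  CH(C2H5) → C:3 H:6
  CH(Br) → C:1 H:1 Br:1
  CH(CF3) → C:2 H:1 F:3
  CH3 → C:1 H:3
Element totals:
  C: 8
  H: 14
  Br: 1
  F: 3
Molecular formula: C8H14BrF3.
  M = 8(12.011) + 14(1.008) + 79.904 + 3(18.998)
    = 96.088 + 14.112 + 79.904 + 56.994 = 247.098

247.10 g/mol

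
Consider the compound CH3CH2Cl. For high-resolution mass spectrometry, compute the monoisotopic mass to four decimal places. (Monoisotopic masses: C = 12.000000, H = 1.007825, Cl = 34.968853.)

64.0080

Atom tally by fragment:
  CH3 → C:1 H:3
  CH2Cl → C:1 H:2 Cl:1
Element totals:
  C: 2
  H: 5
  Cl: 1
Molecular formula: C2H5Cl.
  M = 2(12.0) + 5(1.007825) + 34.968853
    = 24.000000 + 5.039125 + 34.968853 = 64.007978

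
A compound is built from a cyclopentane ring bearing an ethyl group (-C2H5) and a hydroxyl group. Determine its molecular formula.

C7H14O

Atom tally by fragment:
  cyclopentane ring core → C:5 H:10
  (− 2 ring H displaced by substituents)
  + C2H5 → C:2 H:5
  + OH → O:1 H:1
Element totals:
  C: 7
  H: 14
  O: 1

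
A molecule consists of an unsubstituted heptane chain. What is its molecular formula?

C7H16

Atom tally by fragment:
  CH3 → C:1 H:3
  CH2 → C:1 H:2
  CH2 → C:1 H:2
  CH2 → C:1 H:2
  CH2 → C:1 H:2
  CH2 → C:1 H:2
  CH3 → C:1 H:3
Element totals:
  C: 7
  H: 16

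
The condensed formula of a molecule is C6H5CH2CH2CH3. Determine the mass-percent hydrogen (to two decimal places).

10.06%

Atom tally by fragment:
  C6H5CH2 → C:7 H:7
  CH2 → C:1 H:2
  CH3 → C:1 H:3
Element totals:
  C: 9
  H: 12
Molecular formula: C9H12.
Molar mass = 120.195 g/mol.
Mass from H: 12 × 1.008 = 12.096 g/mol.
%H = 12.096 / 120.195 × 100 = 10.06%.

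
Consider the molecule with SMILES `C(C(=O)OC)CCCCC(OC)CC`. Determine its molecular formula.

Atom tally by fragment:
  CH3OOCCH2 → C:3 H:5 O:2
  CH2 → C:1 H:2
  CH2 → C:1 H:2
  CH2 → C:1 H:2
  CH2 → C:1 H:2
  CH(OCH3) → C:2 H:4 O:1
  CH2 → C:1 H:2
  CH3 → C:1 H:3
Element totals:
  C: 11
  H: 22
  O: 3

C11H22O3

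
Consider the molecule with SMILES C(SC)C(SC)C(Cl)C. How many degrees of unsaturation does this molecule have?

0

Atom tally by fragment:
  CH3SCH2 → C:2 H:5 S:1
  CH(SCH3) → C:2 H:4 S:1
  CH(Cl) → C:1 H:1 Cl:1
  CH3 → C:1 H:3
Element totals:
  C: 6
  H: 13
  Cl: 1
  S: 2
Molecular formula: C6H13ClS2.
DoU = (2C + 2 + N − H − X) / 2 = (2·6 + 2 + 0 − 13 − 1) / 2 = 0.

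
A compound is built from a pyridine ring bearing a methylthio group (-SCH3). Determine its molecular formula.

Atom tally by fragment:
  pyridine ring core → C:5 H:5 N:1
  (− 1 ring H displaced by substituents)
  + SCH3 → C:1 H:3 S:1
Element totals:
  C: 6
  H: 7
  N: 1
  S: 1

C6H7NS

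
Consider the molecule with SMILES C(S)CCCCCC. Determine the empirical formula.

C7H16S

Atom tally by fragment:
  HSCH2 → C:1 H:3 S:1
  CH2 → C:1 H:2
  CH2 → C:1 H:2
  CH2 → C:1 H:2
  CH2 → C:1 H:2
  CH2 → C:1 H:2
  CH3 → C:1 H:3
Element totals:
  C: 7
  H: 16
  S: 1
Molecular formula: C7H16S.
gcd of subscripts (7, 16, 1) = 1, so the empirical formula equals the molecular formula.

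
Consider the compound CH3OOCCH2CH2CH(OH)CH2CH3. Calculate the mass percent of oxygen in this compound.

32.83%

Atom tally by fragment:
  CH3OOCCH2 → C:3 H:5 O:2
  CH2 → C:1 H:2
  CH(OH) → C:1 H:2 O:1
  CH2 → C:1 H:2
  CH3 → C:1 H:3
Element totals:
  C: 7
  H: 14
  O: 3
Molecular formula: C7H14O3.
Molar mass = 146.186 g/mol.
Mass from O: 3 × 15.999 = 47.997 g/mol.
%O = 47.997 / 146.186 × 100 = 32.83%.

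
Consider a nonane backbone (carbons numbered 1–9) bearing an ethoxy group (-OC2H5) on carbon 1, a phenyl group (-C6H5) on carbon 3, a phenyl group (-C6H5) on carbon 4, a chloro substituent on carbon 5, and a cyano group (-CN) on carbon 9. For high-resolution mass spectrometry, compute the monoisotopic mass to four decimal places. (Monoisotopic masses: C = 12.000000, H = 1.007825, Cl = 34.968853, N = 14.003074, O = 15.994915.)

Atom tally by fragment:
  C2H5OCH2 → C:3 H:7 O:1
  CH2 → C:1 H:2
  CH(C6H5) → C:7 H:6
  CH(C6H5) → C:7 H:6
  CH(Cl) → C:1 H:1 Cl:1
  CH2 → C:1 H:2
  CH2 → C:1 H:2
  CH2 → C:1 H:2
  CH2CN → C:2 H:2 N:1
Element totals:
  C: 24
  H: 30
  Cl: 1
  N: 1
  O: 1
Molecular formula: C24H30ClNO.
  M = 24(12.0) + 30(1.007825) + 34.968853 + 14.003074 + 15.994915
    = 288.000000 + 30.234750 + 34.968853 + 14.003074 + 15.994915 = 383.201592

383.2016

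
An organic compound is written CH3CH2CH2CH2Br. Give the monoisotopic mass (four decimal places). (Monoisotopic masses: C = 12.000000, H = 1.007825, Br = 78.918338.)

135.9888

Atom tally by fragment:
  CH3 → C:1 H:3
  CH2 → C:1 H:2
  CH2 → C:1 H:2
  CH2Br → C:1 H:2 Br:1
Element totals:
  C: 4
  H: 9
  Br: 1
Molecular formula: C4H9Br.
  M = 4(12.0) + 9(1.007825) + 78.918338
    = 48.000000 + 9.070425 + 78.918338 = 135.988763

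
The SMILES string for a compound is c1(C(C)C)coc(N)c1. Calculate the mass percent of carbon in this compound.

67.17%

Atom tally by fragment:
  furan ring core → C:4 H:4 O:1
  (− 2 ring H displaced by substituents)
  + CH(CH3)2 → C:3 H:7
  + NH2 → N:1 H:2
Element totals:
  C: 7
  H: 11
  N: 1
  O: 1
Molecular formula: C7H11NO.
Molar mass = 125.171 g/mol.
Mass from C: 7 × 12.011 = 84.077 g/mol.
%C = 84.077 / 125.171 × 100 = 67.17%.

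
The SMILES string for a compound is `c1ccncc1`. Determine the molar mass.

Atom tally by fragment:
  pyridine ring core → C:5 H:5 N:1
Element totals:
  C: 5
  H: 5
  N: 1
Molecular formula: C5H5N.
  M = 5(12.011) + 5(1.008) + 14.007
    = 60.055 + 5.040 + 14.007 = 79.102

79.10 g/mol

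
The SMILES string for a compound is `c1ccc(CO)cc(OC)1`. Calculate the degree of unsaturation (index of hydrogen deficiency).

Atom tally by fragment:
  benzene ring core → C:6 H:6
  (− 2 ring H displaced by substituents)
  + CH2OH → C:1 H:3 O:1
  + OCH3 → C:1 H:3 O:1
Element totals:
  C: 8
  H: 10
  O: 2
Molecular formula: C8H10O2.
DoU = (2C + 2 + N − H − X) / 2 = (2·8 + 2 + 0 − 10 − 0) / 2 = 4.

4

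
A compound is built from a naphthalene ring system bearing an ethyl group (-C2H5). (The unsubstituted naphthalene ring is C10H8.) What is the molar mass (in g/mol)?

Atom tally by fragment:
  naphthalene ring system core → C:10 H:8
  (− 1 ring H displaced by substituents)
  + C2H5 → C:2 H:5
Element totals:
  C: 12
  H: 12
Molecular formula: C12H12.
  M = 12(12.011) + 12(1.008)
    = 144.132 + 12.096 = 156.228

156.23 g/mol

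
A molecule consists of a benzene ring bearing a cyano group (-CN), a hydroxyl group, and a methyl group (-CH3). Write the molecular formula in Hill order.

C8H7NO

Atom tally by fragment:
  benzene ring core → C:6 H:6
  (− 3 ring H displaced by substituents)
  + CN → C:1 N:1
  + OH → O:1 H:1
  + CH3 → C:1 H:3
Element totals:
  C: 8
  H: 7
  N: 1
  O: 1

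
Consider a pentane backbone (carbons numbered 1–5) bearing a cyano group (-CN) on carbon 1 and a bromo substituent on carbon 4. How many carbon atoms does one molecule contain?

6

Atom tally by fragment:
  NCCH2 → C:2 H:2 N:1
  CH2 → C:1 H:2
  CH2 → C:1 H:2
  CH(Br) → C:1 H:1 Br:1
  CH3 → C:1 H:3
Element totals:
  C: 6
  H: 10
  Br: 1
  N: 1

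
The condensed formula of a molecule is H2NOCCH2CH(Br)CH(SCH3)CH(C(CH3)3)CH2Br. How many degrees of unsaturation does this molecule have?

Element totals:
  C: 11
  H: 21
  Br: 2
  N: 1
  O: 1
  S: 1
Molecular formula: C11H21Br2NOS.
DoU = (2C + 2 + N − H − X) / 2 = (2·11 + 2 + 1 − 21 − 2) / 2 = 1.

1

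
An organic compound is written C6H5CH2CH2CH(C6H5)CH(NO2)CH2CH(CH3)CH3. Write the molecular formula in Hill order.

Element totals:
  C: 20
  H: 25
  N: 1
  O: 2

C20H25NO2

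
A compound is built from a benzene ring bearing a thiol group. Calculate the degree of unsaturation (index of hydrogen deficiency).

4

Atom tally by fragment:
  benzene ring core → C:6 H:6
  (− 1 ring H displaced by substituents)
  + SH → S:1 H:1
Element totals:
  C: 6
  H: 6
  S: 1
Molecular formula: C6H6S.
DoU = (2C + 2 + N − H − X) / 2 = (2·6 + 2 + 0 − 6 − 0) / 2 = 4.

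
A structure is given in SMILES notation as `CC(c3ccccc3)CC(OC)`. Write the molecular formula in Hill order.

C11H16O

Atom tally by fragment:
  CH3 → C:1 H:3
  CH(C6H5) → C:7 H:6
  CH2 → C:1 H:2
  CH2OCH3 → C:2 H:5 O:1
Element totals:
  C: 11
  H: 16
  O: 1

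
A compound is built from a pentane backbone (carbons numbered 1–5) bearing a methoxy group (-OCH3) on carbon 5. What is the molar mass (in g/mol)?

102.18 g/mol

Atom tally by fragment:
  CH3 → C:1 H:3
  CH2 → C:1 H:2
  CH2 → C:1 H:2
  CH2 → C:1 H:2
  CH2OCH3 → C:2 H:5 O:1
Element totals:
  C: 6
  H: 14
  O: 1
Molecular formula: C6H14O.
  M = 6(12.011) + 14(1.008) + 15.999
    = 72.066 + 14.112 + 15.999 = 102.177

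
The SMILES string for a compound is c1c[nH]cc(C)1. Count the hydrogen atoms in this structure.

7

Atom tally by fragment:
  pyrrole ring core → C:4 H:5 N:1
  (− 1 ring H displaced by substituents)
  + CH3 → C:1 H:3
Element totals:
  C: 5
  H: 7
  N: 1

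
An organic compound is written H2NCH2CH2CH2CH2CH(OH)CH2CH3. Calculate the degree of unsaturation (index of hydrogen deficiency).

Atom tally by fragment:
  H2NCH2 → C:1 H:4 N:1
  CH2 → C:1 H:2
  CH2 → C:1 H:2
  CH2 → C:1 H:2
  CH(OH) → C:1 H:2 O:1
  CH2 → C:1 H:2
  CH3 → C:1 H:3
Element totals:
  C: 7
  H: 17
  N: 1
  O: 1
Molecular formula: C7H17NO.
DoU = (2C + 2 + N − H − X) / 2 = (2·7 + 2 + 1 − 17 − 0) / 2 = 0.

0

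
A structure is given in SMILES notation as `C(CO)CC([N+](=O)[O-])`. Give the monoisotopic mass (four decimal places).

119.0582

Atom tally by fragment:
  HOCH2CH2 → C:2 H:5 O:1
  CH2 → C:1 H:2
  CH2NO2 → C:1 H:2 N:1 O:2
Element totals:
  C: 4
  H: 9
  N: 1
  O: 3
Molecular formula: C4H9NO3.
  M = 4(12.0) + 9(1.007825) + 14.003074 + 3(15.994915)
    = 48.000000 + 9.070425 + 14.003074 + 47.984745 = 119.058244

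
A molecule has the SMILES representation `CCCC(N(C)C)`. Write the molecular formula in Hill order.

C6H15N

Atom tally by fragment:
  CH3 → C:1 H:3
  CH2 → C:1 H:2
  CH2 → C:1 H:2
  CH2N(CH3)2 → C:3 H:8 N:1
Element totals:
  C: 6
  H: 15
  N: 1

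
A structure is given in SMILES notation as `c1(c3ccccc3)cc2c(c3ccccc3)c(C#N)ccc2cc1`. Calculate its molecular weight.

Atom tally by fragment:
  naphthalene ring system core → C:10 H:8
  (− 3 ring H displaced by substituents)
  + C6H5 → C:6 H:5
  + C6H5 → C:6 H:5
  + CN → C:1 N:1
Element totals:
  C: 23
  H: 15
  N: 1
Molecular formula: C23H15N.
  M = 23(12.011) + 15(1.008) + 14.007
    = 276.253 + 15.120 + 14.007 = 305.380

305.38 g/mol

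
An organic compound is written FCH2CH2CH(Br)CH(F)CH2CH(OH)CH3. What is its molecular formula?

Atom tally by fragment:
  FCH2 → C:1 H:2 F:1
  CH2 → C:1 H:2
  CH(Br) → C:1 H:1 Br:1
  CH(F) → C:1 H:1 F:1
  CH2 → C:1 H:2
  CH(OH) → C:1 H:2 O:1
  CH3 → C:1 H:3
Element totals:
  C: 7
  H: 13
  Br: 1
  F: 2
  O: 1

C7H13BrF2O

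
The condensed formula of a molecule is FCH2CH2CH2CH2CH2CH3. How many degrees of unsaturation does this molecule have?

Element totals:
  C: 6
  H: 13
  F: 1
Molecular formula: C6H13F.
DoU = (2C + 2 + N − H − X) / 2 = (2·6 + 2 + 0 − 13 − 1) / 2 = 0.

0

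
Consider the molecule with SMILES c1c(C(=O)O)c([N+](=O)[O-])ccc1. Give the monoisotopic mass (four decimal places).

167.0219

Atom tally by fragment:
  benzene ring core → C:6 H:6
  (− 2 ring H displaced by substituents)
  + COOH → C:1 H:1 O:2
  + NO2 → N:1 O:2
Element totals:
  C: 7
  H: 5
  N: 1
  O: 4
Molecular formula: C7H5NO4.
  M = 7(12.0) + 5(1.007825) + 14.003074 + 4(15.994915)
    = 84.000000 + 5.039125 + 14.003074 + 63.979660 = 167.021859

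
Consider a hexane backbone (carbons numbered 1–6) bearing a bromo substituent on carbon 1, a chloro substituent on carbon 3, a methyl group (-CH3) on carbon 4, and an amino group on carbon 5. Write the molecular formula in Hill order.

Atom tally by fragment:
  BrCH2 → C:1 H:2 Br:1
  CH2 → C:1 H:2
  CH(Cl) → C:1 H:1 Cl:1
  CH(CH3) → C:2 H:4
  CH(NH2) → C:1 H:3 N:1
  CH3 → C:1 H:3
Element totals:
  C: 7
  H: 15
  Br: 1
  Cl: 1
  N: 1

C7H15BrClN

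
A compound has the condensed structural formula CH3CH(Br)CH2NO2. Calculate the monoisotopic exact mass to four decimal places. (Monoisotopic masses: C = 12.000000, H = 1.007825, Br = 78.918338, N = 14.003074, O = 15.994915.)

Atom tally by fragment:
  CH3 → C:1 H:3
  CH(Br) → C:1 H:1 Br:1
  CH2NO2 → C:1 H:2 N:1 O:2
Element totals:
  C: 3
  H: 6
  Br: 1
  N: 1
  O: 2
Molecular formula: C3H6BrNO2.
  M = 3(12.0) + 6(1.007825) + 78.918338 + 14.003074 + 2(15.994915)
    = 36.000000 + 6.046950 + 78.918338 + 14.003074 + 31.989830 = 166.958192

166.9582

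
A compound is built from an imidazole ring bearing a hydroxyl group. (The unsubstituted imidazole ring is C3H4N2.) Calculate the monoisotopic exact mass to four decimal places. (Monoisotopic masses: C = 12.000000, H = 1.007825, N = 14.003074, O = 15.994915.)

84.0324

Atom tally by fragment:
  imidazole ring core → C:3 H:4 N:2
  (− 1 ring H displaced by substituents)
  + OH → O:1 H:1
Element totals:
  C: 3
  H: 4
  N: 2
  O: 1
Molecular formula: C3H4N2O.
  M = 3(12.0) + 4(1.007825) + 2(14.003074) + 15.994915
    = 36.000000 + 4.031300 + 28.006148 + 15.994915 = 84.032363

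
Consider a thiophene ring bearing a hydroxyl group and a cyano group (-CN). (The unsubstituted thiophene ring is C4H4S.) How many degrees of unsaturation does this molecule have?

5

Atom tally by fragment:
  thiophene ring core → C:4 H:4 S:1
  (− 2 ring H displaced by substituents)
  + OH → O:1 H:1
  + CN → C:1 N:1
Element totals:
  C: 5
  H: 3
  N: 1
  O: 1
  S: 1
Molecular formula: C5H3NOS.
DoU = (2C + 2 + N − H − X) / 2 = (2·5 + 2 + 1 − 3 − 0) / 2 = 5.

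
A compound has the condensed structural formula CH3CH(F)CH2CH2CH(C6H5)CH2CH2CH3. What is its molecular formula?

Atom tally by fragment:
  CH3 → C:1 H:3
  CH(F) → C:1 H:1 F:1
  CH2 → C:1 H:2
  CH2 → C:1 H:2
  CH(C6H5) → C:7 H:6
  CH2 → C:1 H:2
  CH2 → C:1 H:2
  CH3 → C:1 H:3
Element totals:
  C: 14
  H: 21
  F: 1

C14H21F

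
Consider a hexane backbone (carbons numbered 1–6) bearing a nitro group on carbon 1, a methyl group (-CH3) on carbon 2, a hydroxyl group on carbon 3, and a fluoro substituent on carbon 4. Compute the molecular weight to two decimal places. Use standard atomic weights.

179.19 g/mol

Atom tally by fragment:
  O2NCH2 → C:1 H:2 N:1 O:2
  CH(CH3) → C:2 H:4
  CH(OH) → C:1 H:2 O:1
  CH(F) → C:1 H:1 F:1
  CH2 → C:1 H:2
  CH3 → C:1 H:3
Element totals:
  C: 7
  H: 14
  F: 1
  N: 1
  O: 3
Molecular formula: C7H14FNO3.
  M = 7(12.011) + 14(1.008) + 18.998 + 14.007 + 3(15.999)
    = 84.077 + 14.112 + 18.998 + 14.007 + 47.997 = 179.191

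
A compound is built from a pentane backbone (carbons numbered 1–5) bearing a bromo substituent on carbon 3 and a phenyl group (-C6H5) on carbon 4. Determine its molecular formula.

Atom tally by fragment:
  CH3 → C:1 H:3
  CH2 → C:1 H:2
  CH(Br) → C:1 H:1 Br:1
  CH(C6H5) → C:7 H:6
  CH3 → C:1 H:3
Element totals:
  C: 11
  H: 15
  Br: 1

C11H15Br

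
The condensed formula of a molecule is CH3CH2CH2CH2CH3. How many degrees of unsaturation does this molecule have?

0

Atom tally by fragment:
  CH3 → C:1 H:3
  CH2 → C:1 H:2
  CH2 → C:1 H:2
  CH2 → C:1 H:2
  CH3 → C:1 H:3
Element totals:
  C: 5
  H: 12
Molecular formula: C5H12.
DoU = (2C + 2 + N − H − X) / 2 = (2·5 + 2 + 0 − 12 − 0) / 2 = 0.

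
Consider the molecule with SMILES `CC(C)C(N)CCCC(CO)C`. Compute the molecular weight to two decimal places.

173.30 g/mol

Atom tally by fragment:
  CH3 → C:1 H:3
  CH(CH3) → C:2 H:4
  CH(NH2) → C:1 H:3 N:1
  CH2 → C:1 H:2
  CH2 → C:1 H:2
  CH2 → C:1 H:2
  CH(CH2OH) → C:2 H:4 O:1
  CH3 → C:1 H:3
Element totals:
  C: 10
  H: 23
  N: 1
  O: 1
Molecular formula: C10H23NO.
  M = 10(12.011) + 23(1.008) + 14.007 + 15.999
    = 120.110 + 23.184 + 14.007 + 15.999 = 173.300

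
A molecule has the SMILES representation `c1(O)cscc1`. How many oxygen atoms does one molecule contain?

1

Atom tally by fragment:
  thiophene ring core → C:4 H:4 S:1
  (− 1 ring H displaced by substituents)
  + OH → O:1 H:1
Element totals:
  C: 4
  H: 4
  O: 1
  S: 1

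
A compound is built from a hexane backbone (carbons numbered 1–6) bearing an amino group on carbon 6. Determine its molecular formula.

C6H15N

Atom tally by fragment:
  CH3 → C:1 H:3
  CH2 → C:1 H:2
  CH2 → C:1 H:2
  CH2 → C:1 H:2
  CH2 → C:1 H:2
  CH2NH2 → C:1 H:4 N:1
Element totals:
  C: 6
  H: 15
  N: 1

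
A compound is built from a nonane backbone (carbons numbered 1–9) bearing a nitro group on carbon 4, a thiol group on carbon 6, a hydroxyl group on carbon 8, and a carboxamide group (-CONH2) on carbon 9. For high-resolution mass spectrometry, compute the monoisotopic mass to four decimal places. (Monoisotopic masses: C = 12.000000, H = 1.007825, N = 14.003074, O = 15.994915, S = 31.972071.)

264.1144

Atom tally by fragment:
  CH3 → C:1 H:3
  CH2 → C:1 H:2
  CH2 → C:1 H:2
  CH(NO2) → C:1 H:1 N:1 O:2
  CH2 → C:1 H:2
  CH(SH) → C:1 H:2 S:1
  CH2 → C:1 H:2
  CH(OH) → C:1 H:2 O:1
  CH2CONH2 → C:2 H:4 O:1 N:1
Element totals:
  C: 10
  H: 20
  N: 2
  O: 4
  S: 1
Molecular formula: C10H20N2O4S.
  M = 10(12.0) + 20(1.007825) + 2(14.003074) + 4(15.994915) + 31.972071
    = 120.000000 + 20.156500 + 28.006148 + 63.979660 + 31.972071 = 264.114379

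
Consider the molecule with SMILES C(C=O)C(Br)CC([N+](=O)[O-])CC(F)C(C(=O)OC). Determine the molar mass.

Atom tally by fragment:
  OHCCH2 → C:2 H:3 O:1
  CH(Br) → C:1 H:1 Br:1
  CH2 → C:1 H:2
  CH(NO2) → C:1 H:1 N:1 O:2
  CH2 → C:1 H:2
  CH(F) → C:1 H:1 F:1
  CH2COOCH3 → C:3 H:5 O:2
Element totals:
  C: 10
  H: 15
  Br: 1
  F: 1
  N: 1
  O: 5
Molecular formula: C10H15BrFNO5.
  M = 10(12.011) + 15(1.008) + 79.904 + 18.998 + 14.007 + 5(15.999)
    = 120.110 + 15.120 + 79.904 + 18.998 + 14.007 + 79.995 = 328.134

328.13 g/mol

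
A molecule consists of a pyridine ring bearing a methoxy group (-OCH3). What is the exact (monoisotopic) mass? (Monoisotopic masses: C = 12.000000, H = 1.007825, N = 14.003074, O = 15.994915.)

Atom tally by fragment:
  pyridine ring core → C:5 H:5 N:1
  (− 1 ring H displaced by substituents)
  + OCH3 → C:1 H:3 O:1
Element totals:
  C: 6
  H: 7
  N: 1
  O: 1
Molecular formula: C6H7NO.
  M = 6(12.0) + 7(1.007825) + 14.003074 + 15.994915
    = 72.000000 + 7.054775 + 14.003074 + 15.994915 = 109.052764

109.0528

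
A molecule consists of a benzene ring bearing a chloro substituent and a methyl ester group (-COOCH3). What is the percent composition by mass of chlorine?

20.78%

Atom tally by fragment:
  benzene ring core → C:6 H:6
  (− 2 ring H displaced by substituents)
  + Cl → Cl:1
  + COOCH3 → C:2 H:3 O:2
Element totals:
  C: 8
  H: 7
  Cl: 1
  O: 2
Molecular formula: C8H7ClO2.
Molar mass = 170.592 g/mol.
Mass from Cl: 1 × 35.45 = 35.450 g/mol.
%Cl = 35.450 / 170.592 × 100 = 20.78%.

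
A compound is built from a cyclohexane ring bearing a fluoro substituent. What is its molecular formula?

Atom tally by fragment:
  cyclohexane ring core → C:6 H:12
  (− 1 ring H displaced by substituents)
  + F → F:1
Element totals:
  C: 6
  H: 11
  F: 1

C6H11F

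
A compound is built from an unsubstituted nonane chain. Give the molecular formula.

C9H20

Atom tally by fragment:
  CH3 → C:1 H:3
  CH2 → C:1 H:2
  CH2 → C:1 H:2
  CH2 → C:1 H:2
  CH2 → C:1 H:2
  CH2 → C:1 H:2
  CH2 → C:1 H:2
  CH2 → C:1 H:2
  CH3 → C:1 H:3
Element totals:
  C: 9
  H: 20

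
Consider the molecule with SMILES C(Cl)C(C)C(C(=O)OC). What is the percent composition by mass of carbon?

Atom tally by fragment:
  ClCH2 → C:1 H:2 Cl:1
  CH(CH3) → C:2 H:4
  CH2COOCH3 → C:3 H:5 O:2
Element totals:
  C: 6
  H: 11
  Cl: 1
  O: 2
Molecular formula: C6H11ClO2.
Molar mass = 150.602 g/mol.
Mass from C: 6 × 12.011 = 72.066 g/mol.
%C = 72.066 / 150.602 × 100 = 47.85%.

47.85%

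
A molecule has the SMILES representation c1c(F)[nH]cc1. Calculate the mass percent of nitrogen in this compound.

16.46%

Atom tally by fragment:
  pyrrole ring core → C:4 H:5 N:1
  (− 1 ring H displaced by substituents)
  + F → F:1
Element totals:
  C: 4
  H: 4
  F: 1
  N: 1
Molecular formula: C4H4FN.
Molar mass = 85.081 g/mol.
Mass from N: 1 × 14.007 = 14.007 g/mol.
%N = 14.007 / 85.081 × 100 = 16.46%.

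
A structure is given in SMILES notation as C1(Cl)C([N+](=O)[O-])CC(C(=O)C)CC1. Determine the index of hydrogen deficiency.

Atom tally by fragment:
  cyclohexane ring core → C:6 H:12
  (− 3 ring H displaced by substituents)
  + Cl → Cl:1
  + NO2 → N:1 O:2
  + COCH3 → C:2 H:3 O:1
Element totals:
  C: 8
  H: 12
  Cl: 1
  N: 1
  O: 3
Molecular formula: C8H12ClNO3.
DoU = (2C + 2 + N − H − X) / 2 = (2·8 + 2 + 1 − 12 − 1) / 2 = 3.

3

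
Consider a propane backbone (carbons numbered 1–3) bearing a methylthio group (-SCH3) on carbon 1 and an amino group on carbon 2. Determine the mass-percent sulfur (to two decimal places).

Atom tally by fragment:
  CH3SCH2 → C:2 H:5 S:1
  CH(NH2) → C:1 H:3 N:1
  CH3 → C:1 H:3
Element totals:
  C: 4
  H: 11
  N: 1
  S: 1
Molecular formula: C4H11NS.
Molar mass = 105.199 g/mol.
Mass from S: 1 × 32.06 = 32.060 g/mol.
%S = 32.060 / 105.199 × 100 = 30.48%.

30.48%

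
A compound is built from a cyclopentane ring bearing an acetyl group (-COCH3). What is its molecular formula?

C7H12O

Atom tally by fragment:
  cyclopentane ring core → C:5 H:10
  (− 1 ring H displaced by substituents)
  + COCH3 → C:2 H:3 O:1
Element totals:
  C: 7
  H: 12
  O: 1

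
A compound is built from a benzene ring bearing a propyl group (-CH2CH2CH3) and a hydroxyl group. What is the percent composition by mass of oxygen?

11.75%

Atom tally by fragment:
  benzene ring core → C:6 H:6
  (− 2 ring H displaced by substituents)
  + CH2CH2CH3 → C:3 H:7
  + OH → O:1 H:1
Element totals:
  C: 9
  H: 12
  O: 1
Molecular formula: C9H12O.
Molar mass = 136.194 g/mol.
Mass from O: 1 × 15.999 = 15.999 g/mol.
%O = 15.999 / 136.194 × 100 = 11.75%.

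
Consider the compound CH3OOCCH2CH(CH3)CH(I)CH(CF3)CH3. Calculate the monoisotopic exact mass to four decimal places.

337.9991

Atom tally by fragment:
  CH3OOCCH2 → C:3 H:5 O:2
  CH(CH3) → C:2 H:4
  CH(I) → C:1 H:1 I:1
  CH(CF3) → C:2 H:1 F:3
  CH3 → C:1 H:3
Element totals:
  C: 9
  H: 14
  F: 3
  I: 1
  O: 2
Molecular formula: C9H14F3IO2.
  M = 9(12.0) + 14(1.007825) + 3(18.998403) + 126.904472 + 2(15.994915)
    = 108.000000 + 14.109550 + 56.995209 + 126.904472 + 31.989830 = 337.999061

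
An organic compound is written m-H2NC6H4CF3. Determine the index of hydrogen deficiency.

4

Atom tally by fragment:
  benzene ring core → C:6 H:6
  (− 2 ring H displaced by substituents)
  + NH2 → N:1 H:2
  + CF3 → C:1 F:3
Element totals:
  C: 7
  H: 6
  F: 3
  N: 1
Molecular formula: C7H6F3N.
DoU = (2C + 2 + N − H − X) / 2 = (2·7 + 2 + 1 − 6 − 3) / 2 = 4.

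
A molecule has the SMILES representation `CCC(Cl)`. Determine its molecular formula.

C3H7Cl

Atom tally by fragment:
  CH3 → C:1 H:3
  CH2 → C:1 H:2
  CH2Cl → C:1 H:2 Cl:1
Element totals:
  C: 3
  H: 7
  Cl: 1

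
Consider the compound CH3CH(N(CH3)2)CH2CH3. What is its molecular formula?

C6H15N

Atom tally by fragment:
  CH3 → C:1 H:3
  CH(N(CH3)2) → C:3 H:7 N:1
  CH2 → C:1 H:2
  CH3 → C:1 H:3
Element totals:
  C: 6
  H: 15
  N: 1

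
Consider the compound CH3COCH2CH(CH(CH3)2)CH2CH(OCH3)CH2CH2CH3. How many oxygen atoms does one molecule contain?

Element totals:
  C: 13
  H: 26
  O: 2

2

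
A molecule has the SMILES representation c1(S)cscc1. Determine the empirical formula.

Atom tally by fragment:
  thiophene ring core → C:4 H:4 S:1
  (− 1 ring H displaced by substituents)
  + SH → S:1 H:1
Element totals:
  C: 4
  H: 4
  S: 2
Molecular formula: C4H4S2.
gcd of subscripts = 2; dividing each by 2:
  C: 4/2 = 2
  H: 4/2 = 2
  S: 2/2 = 1

C2H2S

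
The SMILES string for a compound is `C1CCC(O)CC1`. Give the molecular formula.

C6H12O

Atom tally by fragment:
  cyclohexane ring core → C:6 H:12
  (− 1 ring H displaced by substituents)
  + OH → O:1 H:1
Element totals:
  C: 6
  H: 12
  O: 1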